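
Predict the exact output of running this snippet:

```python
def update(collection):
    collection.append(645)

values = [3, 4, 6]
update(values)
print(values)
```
[3, 4, 6, 645]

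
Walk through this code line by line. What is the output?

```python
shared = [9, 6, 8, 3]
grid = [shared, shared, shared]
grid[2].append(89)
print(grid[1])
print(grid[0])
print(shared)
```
[9, 6, 8, 3, 89]
[9, 6, 8, 3, 89]
[9, 6, 8, 3, 89]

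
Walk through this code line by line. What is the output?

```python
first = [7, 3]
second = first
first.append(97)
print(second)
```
[7, 3, 97]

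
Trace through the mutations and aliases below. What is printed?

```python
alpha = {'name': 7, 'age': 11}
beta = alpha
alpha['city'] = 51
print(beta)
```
{'name': 7, 'age': 11, 'city': 51}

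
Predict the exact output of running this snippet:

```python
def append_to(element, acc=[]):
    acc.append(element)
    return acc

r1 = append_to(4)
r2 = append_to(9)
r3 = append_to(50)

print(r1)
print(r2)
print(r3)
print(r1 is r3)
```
[4, 9, 50]
[4, 9, 50]
[4, 9, 50]
True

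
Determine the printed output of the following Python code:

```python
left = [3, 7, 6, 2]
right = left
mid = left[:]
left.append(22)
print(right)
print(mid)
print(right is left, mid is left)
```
[3, 7, 6, 2, 22]
[3, 7, 6, 2]
True False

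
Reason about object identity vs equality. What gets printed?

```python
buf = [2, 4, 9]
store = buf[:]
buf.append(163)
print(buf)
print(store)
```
[2, 4, 9, 163]
[2, 4, 9]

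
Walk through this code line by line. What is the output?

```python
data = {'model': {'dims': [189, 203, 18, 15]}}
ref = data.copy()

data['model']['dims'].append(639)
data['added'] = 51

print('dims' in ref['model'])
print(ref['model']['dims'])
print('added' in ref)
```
True
[189, 203, 18, 15, 639]
False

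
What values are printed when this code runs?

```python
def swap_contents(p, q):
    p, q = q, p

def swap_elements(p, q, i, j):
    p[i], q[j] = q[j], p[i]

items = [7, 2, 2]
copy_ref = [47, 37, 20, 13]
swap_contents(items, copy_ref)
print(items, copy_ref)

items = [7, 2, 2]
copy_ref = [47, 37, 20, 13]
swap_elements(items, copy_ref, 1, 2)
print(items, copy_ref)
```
[7, 2, 2] [47, 37, 20, 13]
[7, 20, 2] [47, 37, 2, 13]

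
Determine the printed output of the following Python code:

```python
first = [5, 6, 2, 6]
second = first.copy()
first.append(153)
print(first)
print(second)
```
[5, 6, 2, 6, 153]
[5, 6, 2, 6]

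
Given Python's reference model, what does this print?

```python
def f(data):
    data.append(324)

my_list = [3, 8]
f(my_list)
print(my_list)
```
[3, 8, 324]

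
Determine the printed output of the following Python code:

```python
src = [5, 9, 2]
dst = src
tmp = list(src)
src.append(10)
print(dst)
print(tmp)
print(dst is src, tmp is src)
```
[5, 9, 2, 10]
[5, 9, 2]
True False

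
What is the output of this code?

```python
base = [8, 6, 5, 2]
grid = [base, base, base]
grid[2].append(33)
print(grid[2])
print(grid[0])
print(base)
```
[8, 6, 5, 2, 33]
[8, 6, 5, 2, 33]
[8, 6, 5, 2, 33]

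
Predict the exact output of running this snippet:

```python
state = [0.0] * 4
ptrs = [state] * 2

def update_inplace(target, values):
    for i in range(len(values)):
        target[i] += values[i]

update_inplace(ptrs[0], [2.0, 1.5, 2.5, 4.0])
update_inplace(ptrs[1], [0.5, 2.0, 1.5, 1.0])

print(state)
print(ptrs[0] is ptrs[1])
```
[2.5, 3.5, 4.0, 5.0]
True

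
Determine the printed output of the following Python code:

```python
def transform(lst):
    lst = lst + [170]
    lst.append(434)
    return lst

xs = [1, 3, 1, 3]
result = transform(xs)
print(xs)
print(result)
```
[1, 3, 1, 3]
[1, 3, 1, 3, 170, 434]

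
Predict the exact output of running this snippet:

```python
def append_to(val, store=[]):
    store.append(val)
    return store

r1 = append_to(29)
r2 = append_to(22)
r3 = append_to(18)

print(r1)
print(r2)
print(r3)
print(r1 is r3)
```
[29, 22, 18]
[29, 22, 18]
[29, 22, 18]
True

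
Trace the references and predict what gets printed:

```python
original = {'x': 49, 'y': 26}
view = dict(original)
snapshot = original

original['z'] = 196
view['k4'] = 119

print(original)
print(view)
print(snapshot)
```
{'x': 49, 'y': 26, 'z': 196}
{'x': 49, 'y': 26, 'k4': 119}
{'x': 49, 'y': 26, 'z': 196}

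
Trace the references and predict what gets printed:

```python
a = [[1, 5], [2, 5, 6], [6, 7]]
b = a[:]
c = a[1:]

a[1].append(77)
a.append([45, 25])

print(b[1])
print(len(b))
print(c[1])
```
[2, 5, 6, 77]
3
[6, 7]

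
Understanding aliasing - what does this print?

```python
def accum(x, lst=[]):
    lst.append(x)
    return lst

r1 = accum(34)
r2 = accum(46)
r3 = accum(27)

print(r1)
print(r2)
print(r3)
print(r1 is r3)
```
[34, 46, 27]
[34, 46, 27]
[34, 46, 27]
True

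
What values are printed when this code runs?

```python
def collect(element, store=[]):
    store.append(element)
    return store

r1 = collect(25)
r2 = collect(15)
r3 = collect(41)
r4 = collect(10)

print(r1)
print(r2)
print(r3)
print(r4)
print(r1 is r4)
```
[25, 15, 41, 10]
[25, 15, 41, 10]
[25, 15, 41, 10]
[25, 15, 41, 10]
True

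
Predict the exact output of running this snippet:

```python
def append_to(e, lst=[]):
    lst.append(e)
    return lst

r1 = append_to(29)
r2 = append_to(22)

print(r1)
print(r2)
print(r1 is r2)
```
[29, 22]
[29, 22]
True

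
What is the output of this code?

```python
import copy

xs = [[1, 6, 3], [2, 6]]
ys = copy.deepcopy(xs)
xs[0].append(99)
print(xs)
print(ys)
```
[[1, 6, 3, 99], [2, 6]]
[[1, 6, 3], [2, 6]]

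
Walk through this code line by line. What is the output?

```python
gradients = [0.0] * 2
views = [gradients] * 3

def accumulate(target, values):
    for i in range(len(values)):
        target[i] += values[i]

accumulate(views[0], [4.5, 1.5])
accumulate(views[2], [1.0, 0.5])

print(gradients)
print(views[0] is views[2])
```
[5.5, 2.0]
True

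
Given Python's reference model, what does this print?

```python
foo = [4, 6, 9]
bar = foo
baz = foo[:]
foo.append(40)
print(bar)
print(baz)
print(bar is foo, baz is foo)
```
[4, 6, 9, 40]
[4, 6, 9]
True False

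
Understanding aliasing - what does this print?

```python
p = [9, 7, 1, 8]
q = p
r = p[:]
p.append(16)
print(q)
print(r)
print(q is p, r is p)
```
[9, 7, 1, 8, 16]
[9, 7, 1, 8]
True False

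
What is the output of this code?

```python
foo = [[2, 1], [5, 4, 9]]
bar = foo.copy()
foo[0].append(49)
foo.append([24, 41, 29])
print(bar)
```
[[2, 1, 49], [5, 4, 9]]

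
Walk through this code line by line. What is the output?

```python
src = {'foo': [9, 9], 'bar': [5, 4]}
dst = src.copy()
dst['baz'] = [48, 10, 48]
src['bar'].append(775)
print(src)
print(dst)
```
{'foo': [9, 9], 'bar': [5, 4, 775]}
{'foo': [9, 9], 'bar': [5, 4, 775], 'baz': [48, 10, 48]}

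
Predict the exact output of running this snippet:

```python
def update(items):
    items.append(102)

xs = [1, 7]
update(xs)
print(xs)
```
[1, 7, 102]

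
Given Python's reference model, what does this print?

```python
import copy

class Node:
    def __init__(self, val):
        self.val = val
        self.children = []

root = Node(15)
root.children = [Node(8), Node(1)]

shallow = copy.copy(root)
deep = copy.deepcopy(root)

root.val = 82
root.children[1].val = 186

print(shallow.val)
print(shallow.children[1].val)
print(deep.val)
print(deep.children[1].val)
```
15
186
15
1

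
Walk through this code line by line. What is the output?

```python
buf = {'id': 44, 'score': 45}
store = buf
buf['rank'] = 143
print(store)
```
{'id': 44, 'score': 45, 'rank': 143}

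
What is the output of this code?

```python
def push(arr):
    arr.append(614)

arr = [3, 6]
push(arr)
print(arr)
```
[3, 6, 614]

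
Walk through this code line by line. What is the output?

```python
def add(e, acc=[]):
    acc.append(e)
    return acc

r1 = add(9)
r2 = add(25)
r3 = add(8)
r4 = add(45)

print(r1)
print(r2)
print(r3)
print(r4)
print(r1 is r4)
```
[9, 25, 8, 45]
[9, 25, 8, 45]
[9, 25, 8, 45]
[9, 25, 8, 45]
True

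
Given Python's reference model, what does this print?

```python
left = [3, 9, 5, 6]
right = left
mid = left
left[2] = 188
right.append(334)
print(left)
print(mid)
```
[3, 9, 188, 6, 334]
[3, 9, 188, 6, 334]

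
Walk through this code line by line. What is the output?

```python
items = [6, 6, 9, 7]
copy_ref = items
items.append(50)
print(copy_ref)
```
[6, 6, 9, 7, 50]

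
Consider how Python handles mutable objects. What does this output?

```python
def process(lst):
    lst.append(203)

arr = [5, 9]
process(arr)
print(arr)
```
[5, 9, 203]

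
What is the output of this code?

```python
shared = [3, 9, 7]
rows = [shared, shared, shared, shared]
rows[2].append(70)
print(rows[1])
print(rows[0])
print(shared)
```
[3, 9, 7, 70]
[3, 9, 7, 70]
[3, 9, 7, 70]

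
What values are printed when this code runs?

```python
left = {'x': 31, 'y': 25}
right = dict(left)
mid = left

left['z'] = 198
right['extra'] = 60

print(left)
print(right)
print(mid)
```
{'x': 31, 'y': 25, 'z': 198}
{'x': 31, 'y': 25, 'extra': 60}
{'x': 31, 'y': 25, 'z': 198}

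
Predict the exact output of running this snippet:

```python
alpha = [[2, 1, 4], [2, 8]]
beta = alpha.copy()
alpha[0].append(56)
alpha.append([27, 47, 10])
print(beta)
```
[[2, 1, 4, 56], [2, 8]]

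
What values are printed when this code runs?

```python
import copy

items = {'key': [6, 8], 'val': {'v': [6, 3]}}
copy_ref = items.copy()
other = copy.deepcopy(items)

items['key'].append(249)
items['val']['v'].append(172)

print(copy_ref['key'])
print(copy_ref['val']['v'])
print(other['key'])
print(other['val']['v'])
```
[6, 8, 249]
[6, 3, 172]
[6, 8]
[6, 3]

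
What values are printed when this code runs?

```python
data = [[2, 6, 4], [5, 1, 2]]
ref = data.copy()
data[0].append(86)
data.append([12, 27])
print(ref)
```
[[2, 6, 4, 86], [5, 1, 2]]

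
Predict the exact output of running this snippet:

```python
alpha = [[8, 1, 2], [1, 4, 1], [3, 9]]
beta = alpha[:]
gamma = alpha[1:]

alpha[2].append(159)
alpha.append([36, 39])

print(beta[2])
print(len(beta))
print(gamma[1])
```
[3, 9, 159]
3
[3, 9, 159]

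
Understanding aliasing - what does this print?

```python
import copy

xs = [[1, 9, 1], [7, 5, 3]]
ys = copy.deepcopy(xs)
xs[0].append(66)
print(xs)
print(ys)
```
[[1, 9, 1, 66], [7, 5, 3]]
[[1, 9, 1], [7, 5, 3]]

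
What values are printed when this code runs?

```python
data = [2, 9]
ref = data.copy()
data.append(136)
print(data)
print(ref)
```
[2, 9, 136]
[2, 9]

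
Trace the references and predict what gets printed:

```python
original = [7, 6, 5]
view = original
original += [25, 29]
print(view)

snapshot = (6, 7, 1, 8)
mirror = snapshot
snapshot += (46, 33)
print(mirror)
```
[7, 6, 5, 25, 29]
(6, 7, 1, 8)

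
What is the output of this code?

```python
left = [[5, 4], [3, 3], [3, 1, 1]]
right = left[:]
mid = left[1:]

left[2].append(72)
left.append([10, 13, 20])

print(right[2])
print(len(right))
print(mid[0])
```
[3, 1, 1, 72]
3
[3, 3]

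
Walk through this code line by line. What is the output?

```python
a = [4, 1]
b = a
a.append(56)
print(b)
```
[4, 1, 56]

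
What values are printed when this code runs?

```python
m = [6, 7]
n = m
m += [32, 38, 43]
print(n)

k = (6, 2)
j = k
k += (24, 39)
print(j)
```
[6, 7, 32, 38, 43]
(6, 2)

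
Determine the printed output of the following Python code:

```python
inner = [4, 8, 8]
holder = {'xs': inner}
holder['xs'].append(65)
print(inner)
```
[4, 8, 8, 65]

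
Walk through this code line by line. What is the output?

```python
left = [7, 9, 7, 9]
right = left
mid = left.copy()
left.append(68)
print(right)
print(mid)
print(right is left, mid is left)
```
[7, 9, 7, 9, 68]
[7, 9, 7, 9]
True False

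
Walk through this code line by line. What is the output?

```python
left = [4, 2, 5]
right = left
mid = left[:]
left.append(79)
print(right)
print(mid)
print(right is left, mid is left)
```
[4, 2, 5, 79]
[4, 2, 5]
True False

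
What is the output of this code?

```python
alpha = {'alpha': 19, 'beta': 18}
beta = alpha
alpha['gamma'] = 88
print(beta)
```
{'alpha': 19, 'beta': 18, 'gamma': 88}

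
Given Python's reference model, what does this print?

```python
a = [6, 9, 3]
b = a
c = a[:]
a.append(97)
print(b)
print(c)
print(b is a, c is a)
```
[6, 9, 3, 97]
[6, 9, 3]
True False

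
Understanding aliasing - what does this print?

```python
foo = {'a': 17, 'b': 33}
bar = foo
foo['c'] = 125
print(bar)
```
{'a': 17, 'b': 33, 'c': 125}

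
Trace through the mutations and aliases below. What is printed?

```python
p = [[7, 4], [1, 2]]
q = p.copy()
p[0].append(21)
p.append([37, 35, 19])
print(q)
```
[[7, 4, 21], [1, 2]]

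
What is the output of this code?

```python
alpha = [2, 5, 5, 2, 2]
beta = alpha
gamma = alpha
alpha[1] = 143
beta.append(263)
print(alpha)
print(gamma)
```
[2, 143, 5, 2, 2, 263]
[2, 143, 5, 2, 2, 263]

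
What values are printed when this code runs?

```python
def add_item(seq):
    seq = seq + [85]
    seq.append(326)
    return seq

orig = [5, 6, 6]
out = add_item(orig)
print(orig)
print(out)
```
[5, 6, 6]
[5, 6, 6, 85, 326]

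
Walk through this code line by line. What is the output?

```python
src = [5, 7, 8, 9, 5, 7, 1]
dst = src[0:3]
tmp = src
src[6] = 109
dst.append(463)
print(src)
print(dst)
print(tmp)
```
[5, 7, 8, 9, 5, 7, 109]
[5, 7, 8, 463]
[5, 7, 8, 9, 5, 7, 109]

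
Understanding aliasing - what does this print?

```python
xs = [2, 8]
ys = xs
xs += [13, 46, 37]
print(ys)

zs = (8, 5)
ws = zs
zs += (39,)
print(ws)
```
[2, 8, 13, 46, 37]
(8, 5)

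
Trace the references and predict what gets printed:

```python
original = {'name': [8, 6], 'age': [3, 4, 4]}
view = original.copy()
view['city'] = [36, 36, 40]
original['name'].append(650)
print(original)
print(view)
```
{'name': [8, 6, 650], 'age': [3, 4, 4]}
{'name': [8, 6, 650], 'age': [3, 4, 4], 'city': [36, 36, 40]}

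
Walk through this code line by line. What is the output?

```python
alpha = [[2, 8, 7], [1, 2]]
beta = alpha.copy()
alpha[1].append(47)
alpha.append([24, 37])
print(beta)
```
[[2, 8, 7], [1, 2, 47]]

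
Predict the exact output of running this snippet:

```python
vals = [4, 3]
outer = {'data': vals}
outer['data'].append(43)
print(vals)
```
[4, 3, 43]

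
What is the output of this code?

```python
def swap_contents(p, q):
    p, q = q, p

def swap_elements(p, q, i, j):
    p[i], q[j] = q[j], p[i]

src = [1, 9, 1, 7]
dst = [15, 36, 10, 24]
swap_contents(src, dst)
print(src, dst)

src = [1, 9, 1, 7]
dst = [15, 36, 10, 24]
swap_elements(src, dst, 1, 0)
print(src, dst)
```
[1, 9, 1, 7] [15, 36, 10, 24]
[1, 15, 1, 7] [9, 36, 10, 24]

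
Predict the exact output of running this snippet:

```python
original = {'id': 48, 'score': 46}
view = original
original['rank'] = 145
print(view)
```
{'id': 48, 'score': 46, 'rank': 145}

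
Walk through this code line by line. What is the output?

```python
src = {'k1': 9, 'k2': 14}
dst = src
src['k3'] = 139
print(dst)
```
{'k1': 9, 'k2': 14, 'k3': 139}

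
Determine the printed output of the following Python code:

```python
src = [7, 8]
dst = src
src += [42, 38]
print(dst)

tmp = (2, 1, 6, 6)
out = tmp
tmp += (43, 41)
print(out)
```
[7, 8, 42, 38]
(2, 1, 6, 6)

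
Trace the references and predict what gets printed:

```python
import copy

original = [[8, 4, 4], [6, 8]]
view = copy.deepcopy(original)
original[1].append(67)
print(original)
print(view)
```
[[8, 4, 4], [6, 8, 67]]
[[8, 4, 4], [6, 8]]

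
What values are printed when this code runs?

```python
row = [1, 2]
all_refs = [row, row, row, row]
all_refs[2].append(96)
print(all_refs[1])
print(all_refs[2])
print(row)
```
[1, 2, 96]
[1, 2, 96]
[1, 2, 96]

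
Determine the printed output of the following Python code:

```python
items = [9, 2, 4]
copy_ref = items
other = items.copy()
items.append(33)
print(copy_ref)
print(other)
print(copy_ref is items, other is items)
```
[9, 2, 4, 33]
[9, 2, 4]
True False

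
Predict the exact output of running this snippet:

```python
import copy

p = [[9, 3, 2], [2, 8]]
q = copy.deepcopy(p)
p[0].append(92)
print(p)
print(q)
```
[[9, 3, 2, 92], [2, 8]]
[[9, 3, 2], [2, 8]]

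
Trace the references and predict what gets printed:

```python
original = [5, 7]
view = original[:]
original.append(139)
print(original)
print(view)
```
[5, 7, 139]
[5, 7]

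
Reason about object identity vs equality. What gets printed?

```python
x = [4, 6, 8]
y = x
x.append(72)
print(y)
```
[4, 6, 8, 72]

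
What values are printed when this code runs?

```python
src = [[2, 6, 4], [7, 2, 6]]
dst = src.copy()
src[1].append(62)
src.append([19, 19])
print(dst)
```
[[2, 6, 4], [7, 2, 6, 62]]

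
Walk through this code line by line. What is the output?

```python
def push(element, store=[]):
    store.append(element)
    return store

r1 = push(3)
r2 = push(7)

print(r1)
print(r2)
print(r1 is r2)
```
[3, 7]
[3, 7]
True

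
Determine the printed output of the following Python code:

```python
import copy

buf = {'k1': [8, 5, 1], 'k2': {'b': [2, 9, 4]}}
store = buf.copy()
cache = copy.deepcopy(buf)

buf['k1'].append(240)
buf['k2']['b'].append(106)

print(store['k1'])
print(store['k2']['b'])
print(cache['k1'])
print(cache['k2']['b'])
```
[8, 5, 1, 240]
[2, 9, 4, 106]
[8, 5, 1]
[2, 9, 4]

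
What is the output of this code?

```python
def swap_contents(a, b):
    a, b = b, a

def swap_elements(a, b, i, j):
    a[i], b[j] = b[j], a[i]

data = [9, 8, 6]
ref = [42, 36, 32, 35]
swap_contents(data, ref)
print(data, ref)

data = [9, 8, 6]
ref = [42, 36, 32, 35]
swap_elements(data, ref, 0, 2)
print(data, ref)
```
[9, 8, 6] [42, 36, 32, 35]
[32, 8, 6] [42, 36, 9, 35]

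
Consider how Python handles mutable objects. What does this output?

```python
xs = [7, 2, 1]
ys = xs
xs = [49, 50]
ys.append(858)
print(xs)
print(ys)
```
[49, 50]
[7, 2, 1, 858]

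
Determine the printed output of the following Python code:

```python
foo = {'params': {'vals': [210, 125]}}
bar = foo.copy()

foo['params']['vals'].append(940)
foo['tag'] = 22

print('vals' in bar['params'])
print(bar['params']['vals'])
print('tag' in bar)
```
True
[210, 125, 940]
False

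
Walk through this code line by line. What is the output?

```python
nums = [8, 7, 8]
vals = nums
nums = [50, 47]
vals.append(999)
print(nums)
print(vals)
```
[50, 47]
[8, 7, 8, 999]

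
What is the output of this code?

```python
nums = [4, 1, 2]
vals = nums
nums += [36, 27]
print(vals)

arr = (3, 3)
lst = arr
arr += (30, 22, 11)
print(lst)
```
[4, 1, 2, 36, 27]
(3, 3)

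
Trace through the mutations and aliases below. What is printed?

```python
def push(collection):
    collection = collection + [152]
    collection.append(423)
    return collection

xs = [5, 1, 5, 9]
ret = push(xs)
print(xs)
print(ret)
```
[5, 1, 5, 9]
[5, 1, 5, 9, 152, 423]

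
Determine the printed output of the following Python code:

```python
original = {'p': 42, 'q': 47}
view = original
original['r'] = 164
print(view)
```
{'p': 42, 'q': 47, 'r': 164}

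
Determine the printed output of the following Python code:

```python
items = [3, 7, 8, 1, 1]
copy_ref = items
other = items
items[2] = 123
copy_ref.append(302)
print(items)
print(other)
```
[3, 7, 123, 1, 1, 302]
[3, 7, 123, 1, 1, 302]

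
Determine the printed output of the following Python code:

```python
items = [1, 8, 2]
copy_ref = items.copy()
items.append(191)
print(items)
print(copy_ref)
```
[1, 8, 2, 191]
[1, 8, 2]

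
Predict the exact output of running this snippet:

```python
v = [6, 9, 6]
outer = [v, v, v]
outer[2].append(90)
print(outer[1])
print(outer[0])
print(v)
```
[6, 9, 6, 90]
[6, 9, 6, 90]
[6, 9, 6, 90]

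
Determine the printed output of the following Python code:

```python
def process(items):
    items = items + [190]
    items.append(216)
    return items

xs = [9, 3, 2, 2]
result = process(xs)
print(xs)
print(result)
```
[9, 3, 2, 2]
[9, 3, 2, 2, 190, 216]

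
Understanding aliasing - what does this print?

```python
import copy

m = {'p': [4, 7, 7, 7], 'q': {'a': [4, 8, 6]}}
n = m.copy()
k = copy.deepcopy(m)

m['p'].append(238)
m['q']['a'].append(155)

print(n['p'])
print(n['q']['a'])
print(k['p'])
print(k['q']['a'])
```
[4, 7, 7, 7, 238]
[4, 8, 6, 155]
[4, 7, 7, 7]
[4, 8, 6]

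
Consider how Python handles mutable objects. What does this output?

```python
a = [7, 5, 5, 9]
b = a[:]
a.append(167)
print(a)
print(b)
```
[7, 5, 5, 9, 167]
[7, 5, 5, 9]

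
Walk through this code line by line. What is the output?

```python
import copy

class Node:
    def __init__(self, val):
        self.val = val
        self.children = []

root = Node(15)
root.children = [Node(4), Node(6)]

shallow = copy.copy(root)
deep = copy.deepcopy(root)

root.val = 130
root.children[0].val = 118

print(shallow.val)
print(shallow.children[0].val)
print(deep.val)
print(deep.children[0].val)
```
15
118
15
4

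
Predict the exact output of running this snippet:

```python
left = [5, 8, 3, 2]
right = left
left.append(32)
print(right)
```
[5, 8, 3, 2, 32]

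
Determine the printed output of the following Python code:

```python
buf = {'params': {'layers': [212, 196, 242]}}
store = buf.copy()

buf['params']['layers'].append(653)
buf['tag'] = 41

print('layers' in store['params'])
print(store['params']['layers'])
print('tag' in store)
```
True
[212, 196, 242, 653]
False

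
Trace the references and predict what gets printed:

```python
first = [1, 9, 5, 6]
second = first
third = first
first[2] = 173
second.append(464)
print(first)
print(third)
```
[1, 9, 173, 6, 464]
[1, 9, 173, 6, 464]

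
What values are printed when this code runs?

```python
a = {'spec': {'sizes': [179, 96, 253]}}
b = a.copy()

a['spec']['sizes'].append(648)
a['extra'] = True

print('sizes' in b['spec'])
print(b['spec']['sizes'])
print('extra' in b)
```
True
[179, 96, 253, 648]
False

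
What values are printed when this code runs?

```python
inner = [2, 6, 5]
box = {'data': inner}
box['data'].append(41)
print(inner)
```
[2, 6, 5, 41]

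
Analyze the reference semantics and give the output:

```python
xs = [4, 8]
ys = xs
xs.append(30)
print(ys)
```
[4, 8, 30]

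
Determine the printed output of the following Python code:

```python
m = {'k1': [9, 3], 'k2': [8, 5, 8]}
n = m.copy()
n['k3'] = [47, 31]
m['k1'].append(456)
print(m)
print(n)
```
{'k1': [9, 3, 456], 'k2': [8, 5, 8]}
{'k1': [9, 3, 456], 'k2': [8, 5, 8], 'k3': [47, 31]}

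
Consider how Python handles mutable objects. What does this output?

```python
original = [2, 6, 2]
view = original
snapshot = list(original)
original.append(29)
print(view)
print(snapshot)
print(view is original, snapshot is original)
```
[2, 6, 2, 29]
[2, 6, 2]
True False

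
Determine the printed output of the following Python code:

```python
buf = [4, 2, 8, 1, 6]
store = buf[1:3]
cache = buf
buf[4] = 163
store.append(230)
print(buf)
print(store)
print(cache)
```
[4, 2, 8, 1, 163]
[2, 8, 230]
[4, 2, 8, 1, 163]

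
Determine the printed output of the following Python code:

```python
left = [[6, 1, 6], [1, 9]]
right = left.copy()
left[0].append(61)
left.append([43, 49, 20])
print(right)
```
[[6, 1, 6, 61], [1, 9]]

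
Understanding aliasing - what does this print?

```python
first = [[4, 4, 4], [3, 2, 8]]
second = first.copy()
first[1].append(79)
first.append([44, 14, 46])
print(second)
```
[[4, 4, 4], [3, 2, 8, 79]]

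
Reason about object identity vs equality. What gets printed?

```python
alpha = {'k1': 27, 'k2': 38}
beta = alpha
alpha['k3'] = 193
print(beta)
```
{'k1': 27, 'k2': 38, 'k3': 193}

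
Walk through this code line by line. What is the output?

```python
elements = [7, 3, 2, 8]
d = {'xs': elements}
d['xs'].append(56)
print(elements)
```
[7, 3, 2, 8, 56]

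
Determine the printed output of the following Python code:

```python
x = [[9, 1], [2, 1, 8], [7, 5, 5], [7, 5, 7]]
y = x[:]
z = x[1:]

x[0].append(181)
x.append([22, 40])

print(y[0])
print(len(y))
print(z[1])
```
[9, 1, 181]
4
[7, 5, 5]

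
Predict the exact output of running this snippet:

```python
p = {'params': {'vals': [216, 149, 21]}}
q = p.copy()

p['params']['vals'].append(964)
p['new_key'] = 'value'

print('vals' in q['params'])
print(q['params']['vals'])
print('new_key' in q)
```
True
[216, 149, 21, 964]
False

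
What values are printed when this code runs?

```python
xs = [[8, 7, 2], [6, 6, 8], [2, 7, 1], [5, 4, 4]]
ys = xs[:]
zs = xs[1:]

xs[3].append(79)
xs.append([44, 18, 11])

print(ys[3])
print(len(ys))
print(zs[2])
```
[5, 4, 4, 79]
4
[5, 4, 4, 79]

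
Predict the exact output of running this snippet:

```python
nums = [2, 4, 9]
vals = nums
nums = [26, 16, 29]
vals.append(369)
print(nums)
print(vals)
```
[26, 16, 29]
[2, 4, 9, 369]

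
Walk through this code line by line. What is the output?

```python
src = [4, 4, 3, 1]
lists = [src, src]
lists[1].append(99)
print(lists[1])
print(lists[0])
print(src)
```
[4, 4, 3, 1, 99]
[4, 4, 3, 1, 99]
[4, 4, 3, 1, 99]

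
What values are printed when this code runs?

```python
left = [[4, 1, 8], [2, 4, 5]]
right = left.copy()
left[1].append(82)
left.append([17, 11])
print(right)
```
[[4, 1, 8], [2, 4, 5, 82]]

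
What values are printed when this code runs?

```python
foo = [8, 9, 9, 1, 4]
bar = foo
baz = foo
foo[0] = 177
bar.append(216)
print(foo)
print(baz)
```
[177, 9, 9, 1, 4, 216]
[177, 9, 9, 1, 4, 216]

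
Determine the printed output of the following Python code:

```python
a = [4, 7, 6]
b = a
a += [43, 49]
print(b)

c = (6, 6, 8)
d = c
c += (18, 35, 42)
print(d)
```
[4, 7, 6, 43, 49]
(6, 6, 8)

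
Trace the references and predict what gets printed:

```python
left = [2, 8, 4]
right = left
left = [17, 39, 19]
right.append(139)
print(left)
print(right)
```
[17, 39, 19]
[2, 8, 4, 139]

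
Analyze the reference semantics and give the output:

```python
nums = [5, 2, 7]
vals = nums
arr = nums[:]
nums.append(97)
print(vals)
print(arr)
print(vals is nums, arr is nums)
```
[5, 2, 7, 97]
[5, 2, 7]
True False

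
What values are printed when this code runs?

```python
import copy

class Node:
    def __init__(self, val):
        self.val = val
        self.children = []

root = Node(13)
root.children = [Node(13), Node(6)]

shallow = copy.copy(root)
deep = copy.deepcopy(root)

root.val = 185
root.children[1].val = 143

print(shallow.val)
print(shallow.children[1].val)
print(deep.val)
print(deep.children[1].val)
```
13
143
13
6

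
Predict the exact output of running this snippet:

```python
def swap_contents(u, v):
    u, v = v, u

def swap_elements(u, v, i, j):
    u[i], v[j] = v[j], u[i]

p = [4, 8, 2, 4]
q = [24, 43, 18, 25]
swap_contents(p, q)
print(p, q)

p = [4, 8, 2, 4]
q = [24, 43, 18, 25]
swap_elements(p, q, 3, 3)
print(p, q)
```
[4, 8, 2, 4] [24, 43, 18, 25]
[4, 8, 2, 25] [24, 43, 18, 4]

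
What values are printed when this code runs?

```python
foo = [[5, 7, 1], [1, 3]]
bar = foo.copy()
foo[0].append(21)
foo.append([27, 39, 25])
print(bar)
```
[[5, 7, 1, 21], [1, 3]]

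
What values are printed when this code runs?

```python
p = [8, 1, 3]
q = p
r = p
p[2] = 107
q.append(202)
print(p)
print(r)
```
[8, 1, 107, 202]
[8, 1, 107, 202]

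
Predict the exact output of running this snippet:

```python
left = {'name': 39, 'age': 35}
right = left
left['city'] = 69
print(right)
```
{'name': 39, 'age': 35, 'city': 69}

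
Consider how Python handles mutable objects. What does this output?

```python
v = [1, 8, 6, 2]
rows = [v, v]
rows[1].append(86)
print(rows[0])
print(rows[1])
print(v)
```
[1, 8, 6, 2, 86]
[1, 8, 6, 2, 86]
[1, 8, 6, 2, 86]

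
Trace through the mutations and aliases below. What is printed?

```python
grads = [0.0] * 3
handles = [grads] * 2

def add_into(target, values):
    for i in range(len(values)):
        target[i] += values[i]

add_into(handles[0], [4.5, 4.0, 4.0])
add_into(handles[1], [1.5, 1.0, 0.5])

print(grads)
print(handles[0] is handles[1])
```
[6.0, 5.0, 4.5]
True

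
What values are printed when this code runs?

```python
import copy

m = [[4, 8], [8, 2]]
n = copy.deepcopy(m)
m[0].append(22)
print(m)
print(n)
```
[[4, 8, 22], [8, 2]]
[[4, 8], [8, 2]]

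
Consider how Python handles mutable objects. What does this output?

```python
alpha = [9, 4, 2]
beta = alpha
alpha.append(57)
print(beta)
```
[9, 4, 2, 57]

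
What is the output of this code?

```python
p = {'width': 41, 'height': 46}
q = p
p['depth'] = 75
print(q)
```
{'width': 41, 'height': 46, 'depth': 75}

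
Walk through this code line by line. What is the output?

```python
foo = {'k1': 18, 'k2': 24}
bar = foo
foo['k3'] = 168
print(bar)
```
{'k1': 18, 'k2': 24, 'k3': 168}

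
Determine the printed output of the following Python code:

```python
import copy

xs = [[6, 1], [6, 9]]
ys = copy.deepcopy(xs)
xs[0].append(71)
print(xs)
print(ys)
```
[[6, 1, 71], [6, 9]]
[[6, 1], [6, 9]]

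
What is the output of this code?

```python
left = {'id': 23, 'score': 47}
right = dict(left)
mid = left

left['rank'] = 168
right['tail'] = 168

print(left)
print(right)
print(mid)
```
{'id': 23, 'score': 47, 'rank': 168}
{'id': 23, 'score': 47, 'tail': 168}
{'id': 23, 'score': 47, 'rank': 168}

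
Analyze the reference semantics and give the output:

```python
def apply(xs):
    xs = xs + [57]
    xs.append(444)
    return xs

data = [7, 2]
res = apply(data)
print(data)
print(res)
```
[7, 2]
[7, 2, 57, 444]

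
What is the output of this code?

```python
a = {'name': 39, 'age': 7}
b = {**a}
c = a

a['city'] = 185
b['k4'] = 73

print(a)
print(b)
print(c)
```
{'name': 39, 'age': 7, 'city': 185}
{'name': 39, 'age': 7, 'k4': 73}
{'name': 39, 'age': 7, 'city': 185}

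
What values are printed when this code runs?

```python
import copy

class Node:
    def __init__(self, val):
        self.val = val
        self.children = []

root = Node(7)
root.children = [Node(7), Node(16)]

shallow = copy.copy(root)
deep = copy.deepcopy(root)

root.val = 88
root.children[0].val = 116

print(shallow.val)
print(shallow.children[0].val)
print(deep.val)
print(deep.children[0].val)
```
7
116
7
7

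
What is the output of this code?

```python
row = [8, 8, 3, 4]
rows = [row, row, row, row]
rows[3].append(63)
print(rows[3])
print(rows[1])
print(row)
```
[8, 8, 3, 4, 63]
[8, 8, 3, 4, 63]
[8, 8, 3, 4, 63]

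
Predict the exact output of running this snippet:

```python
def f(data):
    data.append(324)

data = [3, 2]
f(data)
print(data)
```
[3, 2, 324]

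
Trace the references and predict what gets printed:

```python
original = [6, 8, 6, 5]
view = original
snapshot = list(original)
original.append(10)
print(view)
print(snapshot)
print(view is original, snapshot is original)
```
[6, 8, 6, 5, 10]
[6, 8, 6, 5]
True False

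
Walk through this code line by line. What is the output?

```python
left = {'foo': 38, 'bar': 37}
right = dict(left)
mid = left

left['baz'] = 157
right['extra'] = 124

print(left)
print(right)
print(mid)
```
{'foo': 38, 'bar': 37, 'baz': 157}
{'foo': 38, 'bar': 37, 'extra': 124}
{'foo': 38, 'bar': 37, 'baz': 157}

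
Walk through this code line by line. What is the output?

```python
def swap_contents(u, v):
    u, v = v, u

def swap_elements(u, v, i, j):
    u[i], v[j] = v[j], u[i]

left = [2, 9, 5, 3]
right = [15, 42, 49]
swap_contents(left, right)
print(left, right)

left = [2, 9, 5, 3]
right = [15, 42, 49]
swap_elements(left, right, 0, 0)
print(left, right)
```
[2, 9, 5, 3] [15, 42, 49]
[15, 9, 5, 3] [2, 42, 49]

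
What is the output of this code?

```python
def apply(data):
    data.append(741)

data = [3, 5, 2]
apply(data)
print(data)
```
[3, 5, 2, 741]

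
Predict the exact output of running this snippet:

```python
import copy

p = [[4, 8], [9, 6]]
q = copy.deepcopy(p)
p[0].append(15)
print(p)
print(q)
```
[[4, 8, 15], [9, 6]]
[[4, 8], [9, 6]]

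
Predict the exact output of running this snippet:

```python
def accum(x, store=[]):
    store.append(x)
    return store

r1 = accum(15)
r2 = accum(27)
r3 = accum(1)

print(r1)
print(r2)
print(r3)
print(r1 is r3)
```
[15, 27, 1]
[15, 27, 1]
[15, 27, 1]
True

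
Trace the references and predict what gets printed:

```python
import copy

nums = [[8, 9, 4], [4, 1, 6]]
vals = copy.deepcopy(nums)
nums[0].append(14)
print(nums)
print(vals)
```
[[8, 9, 4, 14], [4, 1, 6]]
[[8, 9, 4], [4, 1, 6]]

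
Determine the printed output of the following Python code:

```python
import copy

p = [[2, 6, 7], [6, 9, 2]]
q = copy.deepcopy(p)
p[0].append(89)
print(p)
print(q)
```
[[2, 6, 7, 89], [6, 9, 2]]
[[2, 6, 7], [6, 9, 2]]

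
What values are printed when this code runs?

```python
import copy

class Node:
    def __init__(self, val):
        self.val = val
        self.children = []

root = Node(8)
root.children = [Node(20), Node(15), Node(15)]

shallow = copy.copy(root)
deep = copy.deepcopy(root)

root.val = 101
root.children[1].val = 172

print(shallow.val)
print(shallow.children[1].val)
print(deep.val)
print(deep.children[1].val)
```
8
172
8
15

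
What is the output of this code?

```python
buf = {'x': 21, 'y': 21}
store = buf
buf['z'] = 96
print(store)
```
{'x': 21, 'y': 21, 'z': 96}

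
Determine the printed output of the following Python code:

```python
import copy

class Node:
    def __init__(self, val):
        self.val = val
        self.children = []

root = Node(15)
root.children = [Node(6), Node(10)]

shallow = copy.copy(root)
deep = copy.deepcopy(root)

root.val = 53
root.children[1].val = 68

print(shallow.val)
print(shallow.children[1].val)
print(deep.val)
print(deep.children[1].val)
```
15
68
15
10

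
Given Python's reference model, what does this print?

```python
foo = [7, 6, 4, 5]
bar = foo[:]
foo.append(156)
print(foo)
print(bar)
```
[7, 6, 4, 5, 156]
[7, 6, 4, 5]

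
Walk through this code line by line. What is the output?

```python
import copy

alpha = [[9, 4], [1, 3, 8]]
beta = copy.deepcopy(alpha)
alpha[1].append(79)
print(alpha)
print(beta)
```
[[9, 4], [1, 3, 8, 79]]
[[9, 4], [1, 3, 8]]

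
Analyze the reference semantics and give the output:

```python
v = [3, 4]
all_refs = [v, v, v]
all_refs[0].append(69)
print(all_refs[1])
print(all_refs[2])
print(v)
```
[3, 4, 69]
[3, 4, 69]
[3, 4, 69]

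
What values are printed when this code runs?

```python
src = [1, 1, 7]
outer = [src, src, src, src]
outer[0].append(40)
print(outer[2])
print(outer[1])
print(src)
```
[1, 1, 7, 40]
[1, 1, 7, 40]
[1, 1, 7, 40]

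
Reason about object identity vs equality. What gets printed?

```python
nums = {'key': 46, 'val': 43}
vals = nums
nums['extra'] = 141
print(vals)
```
{'key': 46, 'val': 43, 'extra': 141}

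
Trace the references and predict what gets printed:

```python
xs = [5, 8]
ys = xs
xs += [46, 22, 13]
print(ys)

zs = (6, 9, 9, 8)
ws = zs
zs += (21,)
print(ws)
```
[5, 8, 46, 22, 13]
(6, 9, 9, 8)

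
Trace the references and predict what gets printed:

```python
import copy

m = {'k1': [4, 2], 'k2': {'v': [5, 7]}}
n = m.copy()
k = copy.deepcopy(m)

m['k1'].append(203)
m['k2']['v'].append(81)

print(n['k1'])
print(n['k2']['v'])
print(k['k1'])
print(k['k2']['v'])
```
[4, 2, 203]
[5, 7, 81]
[4, 2]
[5, 7]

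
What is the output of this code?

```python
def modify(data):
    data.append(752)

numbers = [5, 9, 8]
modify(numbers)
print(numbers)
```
[5, 9, 8, 752]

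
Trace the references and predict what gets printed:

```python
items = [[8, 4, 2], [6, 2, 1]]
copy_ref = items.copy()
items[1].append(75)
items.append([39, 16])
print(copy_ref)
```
[[8, 4, 2], [6, 2, 1, 75]]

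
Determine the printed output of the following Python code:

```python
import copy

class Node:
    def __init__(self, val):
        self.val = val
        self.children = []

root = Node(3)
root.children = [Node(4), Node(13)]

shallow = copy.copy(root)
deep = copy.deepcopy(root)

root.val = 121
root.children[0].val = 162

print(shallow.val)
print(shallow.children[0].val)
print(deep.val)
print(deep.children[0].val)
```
3
162
3
4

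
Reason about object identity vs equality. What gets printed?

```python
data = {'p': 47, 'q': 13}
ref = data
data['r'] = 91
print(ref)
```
{'p': 47, 'q': 13, 'r': 91}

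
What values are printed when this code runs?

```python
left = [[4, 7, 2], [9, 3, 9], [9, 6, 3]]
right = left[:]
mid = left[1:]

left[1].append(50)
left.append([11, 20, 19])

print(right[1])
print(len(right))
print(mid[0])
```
[9, 3, 9, 50]
3
[9, 3, 9, 50]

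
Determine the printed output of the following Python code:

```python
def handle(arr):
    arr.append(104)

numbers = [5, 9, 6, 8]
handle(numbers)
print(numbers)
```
[5, 9, 6, 8, 104]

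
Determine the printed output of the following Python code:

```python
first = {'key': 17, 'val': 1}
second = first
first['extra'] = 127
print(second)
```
{'key': 17, 'val': 1, 'extra': 127}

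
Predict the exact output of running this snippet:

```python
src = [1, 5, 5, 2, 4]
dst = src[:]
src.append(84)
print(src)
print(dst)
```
[1, 5, 5, 2, 4, 84]
[1, 5, 5, 2, 4]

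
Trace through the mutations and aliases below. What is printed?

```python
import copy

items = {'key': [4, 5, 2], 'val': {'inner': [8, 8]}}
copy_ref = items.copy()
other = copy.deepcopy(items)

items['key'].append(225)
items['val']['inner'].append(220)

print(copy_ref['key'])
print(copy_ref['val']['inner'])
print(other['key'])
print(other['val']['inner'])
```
[4, 5, 2, 225]
[8, 8, 220]
[4, 5, 2]
[8, 8]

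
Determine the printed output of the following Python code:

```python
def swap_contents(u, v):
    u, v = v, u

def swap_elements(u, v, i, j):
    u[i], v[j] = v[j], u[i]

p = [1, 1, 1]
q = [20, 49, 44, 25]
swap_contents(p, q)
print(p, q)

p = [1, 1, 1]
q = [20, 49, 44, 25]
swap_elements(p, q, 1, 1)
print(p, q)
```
[1, 1, 1] [20, 49, 44, 25]
[1, 49, 1] [20, 1, 44, 25]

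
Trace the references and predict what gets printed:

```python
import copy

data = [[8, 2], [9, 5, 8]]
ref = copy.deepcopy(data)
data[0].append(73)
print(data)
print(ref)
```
[[8, 2, 73], [9, 5, 8]]
[[8, 2], [9, 5, 8]]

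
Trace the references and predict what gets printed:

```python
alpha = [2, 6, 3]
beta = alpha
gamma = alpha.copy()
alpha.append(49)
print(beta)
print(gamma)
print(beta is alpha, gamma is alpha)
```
[2, 6, 3, 49]
[2, 6, 3]
True False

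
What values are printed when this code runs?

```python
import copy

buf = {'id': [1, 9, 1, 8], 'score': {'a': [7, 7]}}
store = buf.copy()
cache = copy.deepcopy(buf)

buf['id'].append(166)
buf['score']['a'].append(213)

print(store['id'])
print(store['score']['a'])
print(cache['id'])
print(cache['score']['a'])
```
[1, 9, 1, 8, 166]
[7, 7, 213]
[1, 9, 1, 8]
[7, 7]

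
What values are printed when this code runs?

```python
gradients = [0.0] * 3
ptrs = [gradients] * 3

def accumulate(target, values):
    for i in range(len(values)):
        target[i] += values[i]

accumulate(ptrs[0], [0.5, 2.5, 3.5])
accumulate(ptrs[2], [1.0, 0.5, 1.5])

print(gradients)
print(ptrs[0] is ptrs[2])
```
[1.5, 3.0, 5.0]
True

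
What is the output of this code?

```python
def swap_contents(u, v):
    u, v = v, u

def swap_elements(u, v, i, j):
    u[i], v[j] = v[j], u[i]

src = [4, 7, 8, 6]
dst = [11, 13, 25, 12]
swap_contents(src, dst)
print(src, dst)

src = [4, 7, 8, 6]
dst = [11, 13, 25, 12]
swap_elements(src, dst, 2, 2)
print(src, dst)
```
[4, 7, 8, 6] [11, 13, 25, 12]
[4, 7, 25, 6] [11, 13, 8, 12]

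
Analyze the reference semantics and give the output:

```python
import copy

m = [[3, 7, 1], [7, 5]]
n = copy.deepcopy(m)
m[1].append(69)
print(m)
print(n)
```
[[3, 7, 1], [7, 5, 69]]
[[3, 7, 1], [7, 5]]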